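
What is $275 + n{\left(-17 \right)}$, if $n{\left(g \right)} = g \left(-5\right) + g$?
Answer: $343$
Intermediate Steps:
$n{\left(g \right)} = - 4 g$ ($n{\left(g \right)} = - 5 g + g = - 4 g$)
$275 + n{\left(-17 \right)} = 275 - -68 = 275 + 68 = 343$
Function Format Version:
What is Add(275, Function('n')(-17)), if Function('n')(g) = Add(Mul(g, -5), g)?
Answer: 343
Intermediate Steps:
Function('n')(g) = Mul(-4, g) (Function('n')(g) = Add(Mul(-5, g), g) = Mul(-4, g))
Add(275, Function('n')(-17)) = Add(275, Mul(-4, -17)) = Add(275, 68) = 343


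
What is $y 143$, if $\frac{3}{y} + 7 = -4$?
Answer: $-39$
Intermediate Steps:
$y = - \frac{3}{11}$ ($y = \frac{3}{-7 - 4} = \frac{3}{-11} = 3 \left(- \frac{1}{11}\right) = - \frac{3}{11} \approx -0.27273$)
$y 143 = \left(- \frac{3}{11}\right) 143 = -39$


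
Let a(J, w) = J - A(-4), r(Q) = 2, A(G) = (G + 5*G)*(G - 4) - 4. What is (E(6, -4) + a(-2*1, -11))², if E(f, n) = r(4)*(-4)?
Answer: 39204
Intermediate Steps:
A(G) = -4 + 6*G*(-4 + G) (A(G) = (6*G)*(-4 + G) - 4 = 6*G*(-4 + G) - 4 = -4 + 6*G*(-4 + G))
E(f, n) = -8 (E(f, n) = 2*(-4) = -8)
a(J, w) = -188 + J (a(J, w) = J - (-4 - 24*(-4) + 6*(-4)²) = J - (-4 + 96 + 6*16) = J - (-4 + 96 + 96) = J - 1*188 = J - 188 = -188 + J)
(E(6, -4) + a(-2*1, -11))² = (-8 + (-188 - 2*1))² = (-8 + (-188 - 2))² = (-8 - 190)² = (-198)² = 39204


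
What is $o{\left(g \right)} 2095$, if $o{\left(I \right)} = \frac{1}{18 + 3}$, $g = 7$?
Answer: $\frac{2095}{21} \approx 99.762$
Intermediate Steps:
$o{\left(I \right)} = \frac{1}{21}$
$o{\left(g \right)} 2095 = \frac{1}{21} \cdot 2095 = \frac{2095}{21}$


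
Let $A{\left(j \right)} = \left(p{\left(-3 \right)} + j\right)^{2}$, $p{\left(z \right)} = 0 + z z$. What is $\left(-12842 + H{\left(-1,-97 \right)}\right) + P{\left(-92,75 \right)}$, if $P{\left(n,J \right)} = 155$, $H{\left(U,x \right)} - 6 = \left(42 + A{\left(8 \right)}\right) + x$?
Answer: $-12447$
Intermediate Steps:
$p{\left(z \right)} = z^{2}$ ($p{\left(z \right)} = 0 + z^{2} = z^{2}$)
$A{\left(j \right)} = \left(9 + j\right)^{2}$ ($A{\left(j \right)} = \left(\left(-3\right)^{2} + j\right)^{2} = \left(9 + j\right)^{2}$)
$H{\left(U,x \right)} = 337 + x$ ($H{\left(U,x \right)} = 6 + \left(\left(42 + \left(9 + 8\right)^{2}\right) + x\right) = 6 + \left(\left(42 + 17^{2}\right) + x\right) = 6 + \left(\left(42 + 289\right) + x\right) = 6 + \left(331 + x\right) = 337 + x$)
$\left(-12842 + H{\left(-1,-97 \right)}\right) + P{\left(-92,75 \right)} = \left(-12842 + \left(337 - 97\right)\right) + 155 = \left(-12842 + 240\right) + 155 = -12602 + 155 = -12447$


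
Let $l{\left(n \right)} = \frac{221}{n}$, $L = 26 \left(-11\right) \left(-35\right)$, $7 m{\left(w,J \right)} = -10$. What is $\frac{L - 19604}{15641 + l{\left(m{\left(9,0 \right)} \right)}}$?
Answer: $- \frac{10660}{17207} \approx -0.61952$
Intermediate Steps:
$m{\left(w,J \right)} = - \frac{10}{7}$ ($m{\left(w,J \right)} = \frac{1}{7} \left(-10\right) = - \frac{10}{7}$)
$L = 10010$ ($L = \left(-286\right) \left(-35\right) = 10010$)
$\frac{L - 19604}{15641 + l{\left(m{\left(9,0 \right)} \right)}} = \frac{10010 - 19604}{15641 + \frac{221}{- \frac{10}{7}}} = - \frac{9594}{15641 + 221 \left(- \frac{7}{10}\right)} = - \frac{9594}{15641 - \frac{1547}{10}} = - \frac{9594}{\frac{154863}{10}} = \left(-9594\right) \frac{10}{154863} = - \frac{10660}{17207}$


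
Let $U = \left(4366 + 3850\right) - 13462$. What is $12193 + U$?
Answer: $6947$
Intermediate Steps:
$U = -5246$ ($U = 8216 - 13462 = -5246$)
$12193 + U = 12193 - 5246 = 6947$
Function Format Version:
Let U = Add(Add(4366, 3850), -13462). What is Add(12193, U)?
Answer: 6947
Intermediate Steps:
U = -5246 (U = Add(8216, -13462) = -5246)
Add(12193, U) = Add(12193, -5246) = 6947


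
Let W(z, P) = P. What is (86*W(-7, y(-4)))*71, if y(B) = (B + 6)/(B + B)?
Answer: -3053/2 ≈ -1526.5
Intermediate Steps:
y(B) = (6 + B)/(2*B) (y(B) = (6 + B)/((2*B)) = (6 + B)*(1/(2*B)) = (6 + B)/(2*B))
(86*W(-7, y(-4)))*71 = (86*((½)*(6 - 4)/(-4)))*71 = (86*((½)*(-¼)*2))*71 = (86*(-¼))*71 = -43/2*71 = -3053/2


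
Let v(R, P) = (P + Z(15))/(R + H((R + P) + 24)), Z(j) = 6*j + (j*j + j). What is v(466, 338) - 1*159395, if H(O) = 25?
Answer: -78262277/491 ≈ -1.5939e+5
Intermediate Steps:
Z(j) = j**2 + 7*j (Z(j) = 6*j + (j**2 + j) = 6*j + (j + j**2) = j**2 + 7*j)
v(R, P) = (330 + P)/(25 + R) (v(R, P) = (P + 15*(7 + 15))/(R + 25) = (P + 15*22)/(25 + R) = (P + 330)/(25 + R) = (330 + P)/(25 + R))
v(466, 338) - 1*159395 = (330 + 338)/(25 + 466) - 1*159395 = 668/491 - 159395 = -78262277/491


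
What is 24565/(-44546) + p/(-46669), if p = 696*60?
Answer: -3006664945/2078917274 ≈ -1.4463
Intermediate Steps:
p = 41760
24565/(-44546) + p/(-46669) = 24565/(-44546) + 41760/(-46669) = 24565*(-1/44546) + 41760*(-1/46669) = -24565/44546 - 41760/46669 = -3006664945/2078917274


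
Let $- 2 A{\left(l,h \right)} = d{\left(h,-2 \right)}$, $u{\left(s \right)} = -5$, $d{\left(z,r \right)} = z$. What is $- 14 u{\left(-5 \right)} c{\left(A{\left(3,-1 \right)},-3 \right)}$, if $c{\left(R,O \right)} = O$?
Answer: $-210$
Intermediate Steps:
$A{\left(l,h \right)} = - \frac{h}{2}$
$- 14 u{\left(-5 \right)} c{\left(A{\left(3,-1 \right)},-3 \right)} = \left(-14\right) \left(-5\right) \left(-3\right) = 70 \left(-3\right) = -210$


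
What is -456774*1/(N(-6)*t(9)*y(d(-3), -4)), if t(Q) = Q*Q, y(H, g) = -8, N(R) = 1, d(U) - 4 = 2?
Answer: 76129/108 ≈ 704.90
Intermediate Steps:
d(U) = 6 (d(U) = 4 + 2 = 6)
t(Q) = Q²
-456774*1/(N(-6)*t(9)*y(d(-3), -4)) = -456774/((1*9²)*(-8)) = -456774/((1*81)*(-8)) = -456774/(81*(-8)) = -456774/(-648) = -456774*(-1/648) = 76129/108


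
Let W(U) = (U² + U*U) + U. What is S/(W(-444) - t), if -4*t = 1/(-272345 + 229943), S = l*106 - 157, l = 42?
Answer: 728466360/66796379423 ≈ 0.010906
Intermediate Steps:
S = 4295 (S = 42*106 - 157 = 4452 - 157 = 4295)
t = 1/169608 (t = -1/(4*(-272345 + 229943)) = -¼/(-42402) = -¼*(-1/42402) = 1/169608 ≈ 5.8959e-6)
W(U) = U + 2*U² (W(U) = (U² + U²) + U = 2*U² + U = U + 2*U²)
S/(W(-444) - t) = 4295/(-444*(1 + 2*(-444)) - 1*1/169608) = 4295/(-444*(1 - 888) - 1/169608) = 4295/(-444*(-887) - 1/169608) = 4295/(393828 - 1/169608) = 4295/(66796379423/169608) = 4295*(169608/66796379423) = 728466360/66796379423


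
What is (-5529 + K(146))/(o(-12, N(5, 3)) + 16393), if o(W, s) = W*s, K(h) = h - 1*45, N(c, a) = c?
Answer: -5428/16333 ≈ -0.33233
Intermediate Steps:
K(h) = -45 + h (K(h) = h - 45 = -45 + h)
(-5529 + K(146))/(o(-12, N(5, 3)) + 16393) = (-5529 + (-45 + 146))/(-12*5 + 16393) = (-5529 + 101)/(-60 + 16393) = -5428/16333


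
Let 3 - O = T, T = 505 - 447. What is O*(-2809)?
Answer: 154495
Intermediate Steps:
T = 58
O = -55 (O = 3 - 1*58 = 3 - 58 = -55)
O*(-2809) = -55*(-2809) = 154495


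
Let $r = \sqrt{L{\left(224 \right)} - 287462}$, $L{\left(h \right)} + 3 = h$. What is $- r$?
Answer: $- i \sqrt{287241} \approx - 535.95 i$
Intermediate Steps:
$L{\left(h \right)} = -3 + h$
$r = i \sqrt{287241}$ ($r = \sqrt{\left(-3 + 224\right) - 287462} = \sqrt{221 - 287462} = \sqrt{-287241} = i \sqrt{287241} \approx 535.95 i$)
$- r = - i \sqrt{287241}$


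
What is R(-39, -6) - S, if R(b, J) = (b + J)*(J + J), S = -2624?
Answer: 3164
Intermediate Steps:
R(b, J) = 2*J*(J + b) (R(b, J) = (J + b)*(2*J) = 2*J*(J + b))
R(-39, -6) - S = 2*(-6)*(-6 - 39) - 1*(-2624) = 2*(-6)*(-45) + 2624 = 540 + 2624 = 3164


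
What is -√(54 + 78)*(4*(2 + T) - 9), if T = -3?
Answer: 26*√33 ≈ 149.36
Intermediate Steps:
-√(54 + 78)*(4*(2 + T) - 9) = -√(54 + 78)*(4*(2 - 3) - 9) = -√132*(4*(-1) - 9) = -2*√33*(-4 - 9) = -2*√33*(-13) = -(-26)*√33 = 26*√33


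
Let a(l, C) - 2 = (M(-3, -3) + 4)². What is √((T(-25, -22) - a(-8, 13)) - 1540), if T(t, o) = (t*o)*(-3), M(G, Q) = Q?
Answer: I*√3193 ≈ 56.507*I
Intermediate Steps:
T(t, o) = -3*o*t (T(t, o) = (o*t)*(-3) = -3*o*t)
a(l, C) = 3 (a(l, C) = 2 + (-3 + 4)² = 2 + 1² = 2 + 1 = 3)
√((T(-25, -22) - a(-8, 13)) - 1540) = √((-3*(-22)*(-25) - 1*3) - 1540) = √((-1650 - 3) - 1540) = √(-1653 - 1540) = √(-3193) = I*√3193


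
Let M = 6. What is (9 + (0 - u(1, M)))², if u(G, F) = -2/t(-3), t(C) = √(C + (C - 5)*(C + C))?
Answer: 3649/45 + 12*√5/5 ≈ 86.455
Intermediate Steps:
t(C) = √(C + 2*C*(-5 + C)) (t(C) = √(C + (-5 + C)*(2*C)) = √(C + 2*C*(-5 + C)))
u(G, F) = -2*√5/15
(9 + (0 - u(1, M)))² = (9 + (0 - (-2)*√5/15))² = (9 + (0 + 2*√5/15))² = (9 + 2*√5/15)²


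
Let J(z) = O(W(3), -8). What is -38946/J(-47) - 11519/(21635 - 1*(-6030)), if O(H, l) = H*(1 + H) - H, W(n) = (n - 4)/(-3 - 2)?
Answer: -26936038769/27665 ≈ -9.7365e+5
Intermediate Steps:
W(n) = ⅘ - n/5 (W(n) = (-4 + n)/(-5) = (-4 + n)*(-⅕) = ⅘ - n/5)
O(H, l) = -H + H*(1 + H)
J(z) = 1/25 (J(z) = (⅘ - ⅕*3)² = (⅘ - ⅗)² = (⅕)² = 1/25)
-38946/J(-47) - 11519/(21635 - 1*(-6030)) = -38946/1/25 - 11519/(21635 - 1*(-6030)) = -38946*25 - 11519/(21635 + 6030) = -973650 - 11519/27665 = -26936038769/27665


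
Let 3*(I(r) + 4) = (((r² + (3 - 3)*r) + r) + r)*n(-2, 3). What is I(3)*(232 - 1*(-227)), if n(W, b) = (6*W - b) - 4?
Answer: -45441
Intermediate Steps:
n(W, b) = -4 - b + 6*W (n(W, b) = (-b + 6*W) - 4 = -4 - b + 6*W)
I(r) = -4 - 38*r/3 - 19*r²/3 (I(r) = -4 + ((((r² + (3 - 3)*r) + r) + r)*(-4 - 1*3 + 6*(-2)))/3 = -4 + ((((r² + 0*r) + r) + r)*(-4 - 3 - 12))/3 = -4 + ((((r² + 0) + r) + r)*(-19))/3 = -4 + (((r² + r) + r)*(-19))/3 = -4 + (((r + r²) + r)*(-19))/3 = -4 + ((r² + 2*r)*(-19))/3 = -4 + (-38*r - 19*r²)/3 = -4 + (-38*r/3 - 19*r²/3) = -4 - 38*r/3 - 19*r²/3)
I(3)*(232 - 1*(-227)) = (-4 - 38/3*3 - 19/3*3²)*(232 - 1*(-227)) = (-4 - 38 - 19/3*9)*(232 + 227) = (-4 - 38 - 57)*459 = -99*459 = -45441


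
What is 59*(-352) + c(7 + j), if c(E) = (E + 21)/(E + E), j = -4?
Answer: -20764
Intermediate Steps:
c(E) = (21 + E)/(2*E) (c(E) = (21 + E)/((2*E)) = (21 + E)*(1/(2*E)) = (21 + E)/(2*E))
59*(-352) + c(7 + j) = 59*(-352) + (21 + (7 - 4))/(2*(7 - 4)) = -20768 + (1/2)*(21 + 3)/3 = -20768 + (1/2)*(1/3)*24 = -20768 + 4 = -20764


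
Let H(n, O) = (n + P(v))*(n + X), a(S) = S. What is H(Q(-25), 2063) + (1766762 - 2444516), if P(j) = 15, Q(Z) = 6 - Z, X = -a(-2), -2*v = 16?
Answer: -676236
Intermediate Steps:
v = -8 (v = -½*16 = -8)
X = 2 (X = -1*(-2) = 2)
H(n, O) = (2 + n)*(15 + n) (H(n, O) = (n + 15)*(n + 2) = (15 + n)*(2 + n) = (2 + n)*(15 + n))
H(Q(-25), 2063) + (1766762 - 2444516) = (30 + (6 - 1*(-25))² + 17*(6 - 1*(-25))) + (1766762 - 2444516) = (30 + (6 + 25)² + 17*(6 + 25)) - 677754 = (30 + 31² + 17*31) - 677754 = (30 + 961 + 527) - 677754 = 1518 - 677754 = -676236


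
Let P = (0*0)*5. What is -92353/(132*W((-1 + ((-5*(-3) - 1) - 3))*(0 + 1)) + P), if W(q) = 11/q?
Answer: -461765/726 ≈ -636.04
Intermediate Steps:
P = 0 (P = 0*5 = 0)
-92353/(132*W((-1 + ((-5*(-3) - 1) - 3))*(0 + 1)) + P) = -92353/(132*(11/(((-1 + ((-5*(-3) - 1) - 3))*(0 + 1)))) + 0) = -92353/(132*(11/(((-1 + ((15 - 1) - 3))*1))) + 0) = -92353/(132*(11/(((-1 + (14 - 3))*1))) + 0) = -92353/(132*(11/(((-1 + 11)*1))) + 0) = -92353/(132*(11/((10*1))) + 0) = -92353/(132*(11/10) + 0) = -92353/(726/5 + 0) = -92353/726/5 = -92353*5/726 = -461765/726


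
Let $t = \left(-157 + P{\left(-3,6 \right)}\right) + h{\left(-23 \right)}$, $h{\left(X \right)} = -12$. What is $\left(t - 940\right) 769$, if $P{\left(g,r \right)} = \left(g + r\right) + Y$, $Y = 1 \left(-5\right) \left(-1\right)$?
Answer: $-846669$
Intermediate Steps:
$Y = 5$ ($Y = \left(-5\right) \left(-1\right) = 5$)
$P{\left(g,r \right)} = 5 + g + r$ ($P{\left(g,r \right)} = \left(g + r\right) + 5 = 5 + g + r$)
$t = -161$ ($t = \left(-157 + \left(5 - 3 + 6\right)\right) - 12 = \left(-157 + 8\right) - 12 = -149 - 12 = -161$)
$\left(t - 940\right) 769 = \left(-161 - 940\right) 769 = \left(-1101\right) 769 = -846669$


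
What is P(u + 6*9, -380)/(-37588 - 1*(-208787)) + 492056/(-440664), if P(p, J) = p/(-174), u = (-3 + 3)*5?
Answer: -43624095092/39067782999 ≈ -1.1166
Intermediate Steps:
u = 0 (u = 0*5 = 0)
P(p, J) = -p/174 (P(p, J) = p*(-1/174) = -p/174)
P(u + 6*9, -380)/(-37588 - 1*(-208787)) + 492056/(-440664) = (-(0 + 6*9)/174)/(-37588 - 1*(-208787)) + 492056/(-440664) = (-(0 + 54)/174)/(-37588 + 208787) + 492056*(-1/440664) = -1/174*54/171199 - 61507/55083 = -9/29*1/171199 - 61507/55083 = -9/4964771 - 61507/55083 = -43624095092/39067782999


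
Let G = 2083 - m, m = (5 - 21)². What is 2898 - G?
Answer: 1071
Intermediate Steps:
m = 256 (m = (-16)² = 256)
G = 1827 (G = 2083 - 1*256 = 2083 - 256 = 1827)
2898 - G = 2898 - 1*1827 = 2898 - 1827 = 1071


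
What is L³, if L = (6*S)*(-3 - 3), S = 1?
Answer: -46656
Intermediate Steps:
L = -36 (L = (6*1)*(-3 - 3) = 6*(-6) = -36)
L³ = (-36)³ = -46656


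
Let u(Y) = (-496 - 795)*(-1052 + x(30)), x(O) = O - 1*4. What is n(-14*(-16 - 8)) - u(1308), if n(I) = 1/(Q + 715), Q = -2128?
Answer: -1871611759/1413 ≈ -1.3246e+6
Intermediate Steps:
x(O) = -4 + O (x(O) = O - 4 = -4 + O)
n(I) = -1/1413 (n(I) = 1/(-2128 + 715) = 1/(-1413) = -1/1413)
u(Y) = 1324566 (u(Y) = (-496 - 795)*(-1052 + (-4 + 30)) = -1291*(-1052 + 26) = -1291*(-1026) = 1324566)
n(-14*(-16 - 8)) - u(1308) = -1/1413 - 1*1324566 = -1/1413 - 1324566 = -1871611759/1413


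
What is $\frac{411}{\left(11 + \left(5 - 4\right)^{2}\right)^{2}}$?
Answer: $\frac{137}{48} \approx 2.8542$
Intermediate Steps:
$\frac{411}{\left(11 + \left(5 - 4\right)^{2}\right)^{2}} = \frac{411}{\left(11 + 1^{2}\right)^{2}} = \frac{411}{\left(11 + 1\right)^{2}} = \frac{411}{12^{2}} = \frac{411}{144} = 411 \cdot \frac{1}{144} = \frac{137}{48}$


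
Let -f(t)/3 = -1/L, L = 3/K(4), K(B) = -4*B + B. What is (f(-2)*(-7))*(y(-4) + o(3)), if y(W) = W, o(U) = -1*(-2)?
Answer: -168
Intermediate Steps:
K(B) = -3*B
o(U) = 2
L = -1/4 (L = 3/((-3*4)) = 3/(-12) = 3*(-1/12) = -1/4 ≈ -0.25000)
f(t) = -12 (f(t) = -(-3)/(-1/4) = -(-3)*(-4) = -3*4 = -12)
(f(-2)*(-7))*(y(-4) + o(3)) = (-12*(-7))*(-4 + 2) = 84*(-2) = -168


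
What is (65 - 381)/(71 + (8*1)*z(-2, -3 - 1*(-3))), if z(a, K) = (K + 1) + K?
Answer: -4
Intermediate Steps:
z(a, K) = 1 + 2*K (z(a, K) = (1 + K) + K = 1 + 2*K)
(65 - 381)/(71 + (8*1)*z(-2, -3 - 1*(-3))) = (65 - 381)/(71 + (8*1)*(1 + 2*(-3 - 1*(-3)))) = -316/(71 + 8*(1 + 2*(-3 + 3))) = -316/(71 + 8*(1 + 2*0)) = -316/(71 + 8*(1 + 0)) = -316/(71 + 8*1) = -316/(71 + 8) = -316/79 = -316*1/79 = -4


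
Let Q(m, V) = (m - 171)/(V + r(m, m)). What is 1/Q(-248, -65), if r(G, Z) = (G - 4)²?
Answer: -63439/419 ≈ -151.41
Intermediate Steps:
r(G, Z) = (-4 + G)²
Q(m, V) = (-171 + m)/(V + (-4 + m)²) (Q(m, V) = (m - 171)/(V + (-4 + m)²) = (-171 + m)/(V + (-4 + m)²))
1/Q(-248, -65) = 1/((-171 - 248)/(-65 + (-4 - 248)²)) = 1/(-419/(-65 + (-252)²)) = 1/(-419/(-65 + 63504)) = 1/(-419/63439) = -63439/419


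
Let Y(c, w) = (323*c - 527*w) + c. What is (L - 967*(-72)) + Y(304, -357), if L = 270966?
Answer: 627225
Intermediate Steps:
Y(c, w) = -527*w + 324*c (Y(c, w) = (-527*w + 323*c) + c = -527*w + 324*c)
(L - 967*(-72)) + Y(304, -357) = (270966 - 967*(-72)) + (-527*(-357) + 324*304) = (270966 + 69624) + (188139 + 98496) = 340590 + 286635 = 627225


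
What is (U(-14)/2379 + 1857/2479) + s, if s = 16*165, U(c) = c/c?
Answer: 15573928522/5897541 ≈ 2640.8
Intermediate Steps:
U(c) = 1
s = 2640
(U(-14)/2379 + 1857/2479) + s = (1/2379 + 1857/2479) + 2640 = 4420282/5897541 + 2640 = 15573928522/5897541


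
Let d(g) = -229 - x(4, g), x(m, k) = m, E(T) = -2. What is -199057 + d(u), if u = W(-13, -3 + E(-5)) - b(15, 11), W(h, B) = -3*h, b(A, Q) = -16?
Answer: -199290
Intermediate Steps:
u = 55 (u = -3*(-13) - 1*(-16) = 39 + 16 = 55)
d(g) = -233 (d(g) = -229 - 1*4 = -229 - 4 = -233)
-199057 + d(u) = -199057 - 233 = -199290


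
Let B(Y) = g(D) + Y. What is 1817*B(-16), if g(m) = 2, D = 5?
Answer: -25438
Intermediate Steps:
B(Y) = 2 + Y
1817*B(-16) = 1817*(2 - 16) = 1817*(-14) = -25438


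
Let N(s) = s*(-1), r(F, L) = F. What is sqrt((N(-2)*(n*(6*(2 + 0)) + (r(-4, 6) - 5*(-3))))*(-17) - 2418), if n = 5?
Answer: 4*I*sqrt(302) ≈ 69.513*I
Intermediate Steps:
N(s) = -s
sqrt((N(-2)*(n*(6*(2 + 0)) + (r(-4, 6) - 5*(-3))))*(-17) - 2418) = sqrt(((-1*(-2))*(5*(6*(2 + 0)) + (-4 - 5*(-3))))*(-17) - 2418) = sqrt((2*(5*(6*2) + (-4 + 15)))*(-17) - 2418) = sqrt((2*(5*12 + 11))*(-17) - 2418) = sqrt((2*(60 + 11))*(-17) - 2418) = sqrt((2*71)*(-17) - 2418) = sqrt(142*(-17) - 2418) = sqrt(-2414 - 2418) = sqrt(-4832) = 4*I*sqrt(302)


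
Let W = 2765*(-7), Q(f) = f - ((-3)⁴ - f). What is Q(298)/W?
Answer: -103/3871 ≈ -0.026608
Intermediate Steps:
Q(f) = -81 + 2*f (Q(f) = f - (81 - f) = f + (-81 + f) = -81 + 2*f)
W = -19355
Q(298)/W = (-81 + 2*298)/(-19355) = (-81 + 596)*(-1/19355) = 515*(-1/19355) = -103/3871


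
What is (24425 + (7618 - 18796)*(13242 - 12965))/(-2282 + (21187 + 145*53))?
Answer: -3071881/26590 ≈ -115.53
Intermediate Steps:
(24425 + (7618 - 18796)*(13242 - 12965))/(-2282 + (21187 + 145*53)) = (24425 - 11178*277)/(-2282 + (21187 + 7685)) = (24425 - 3096306)/(-2282 + 28872) = -3071881/26590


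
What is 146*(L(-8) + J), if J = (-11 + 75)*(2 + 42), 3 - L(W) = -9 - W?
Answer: 411720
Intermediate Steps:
L(W) = 12 + W (L(W) = 3 - (-9 - W) = 3 + (9 + W) = 12 + W)
J = 2816 (J = 64*44 = 2816)
146*(L(-8) + J) = 146*((12 - 8) + 2816) = 146*(4 + 2816) = 146*2820 = 411720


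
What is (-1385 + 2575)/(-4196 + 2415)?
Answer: -1190/1781 ≈ -0.66816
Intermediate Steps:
(-1385 + 2575)/(-4196 + 2415) = 1190/(-1781) = 1190*(-1/1781) = -1190/1781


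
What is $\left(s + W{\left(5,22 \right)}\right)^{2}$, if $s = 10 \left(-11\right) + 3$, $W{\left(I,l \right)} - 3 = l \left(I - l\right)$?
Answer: $228484$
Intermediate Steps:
$W{\left(I,l \right)} = 3 + l \left(I - l\right)$
$s = -107$ ($s = -110 + 3 = -107$)
$\left(s + W{\left(5,22 \right)}\right)^{2} = \left(-107 + \left(3 - 22^{2} + 5 \cdot 22\right)\right)^{2} = \left(-107 + \left(3 - 484 + 110\right)\right)^{2} = \left(-107 - 371\right)^{2} = \left(-478\right)^{2} = 228484$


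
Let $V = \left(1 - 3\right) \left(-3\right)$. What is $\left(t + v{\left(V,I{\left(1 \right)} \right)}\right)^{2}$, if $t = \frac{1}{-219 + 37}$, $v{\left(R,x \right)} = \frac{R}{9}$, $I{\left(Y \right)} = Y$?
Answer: $\frac{130321}{298116} \approx 0.43715$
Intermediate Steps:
$V = 6$ ($V = \left(-2\right) \left(-3\right) = 6$)
$v{\left(R,x \right)} = \frac{R}{9}$ ($v{\left(R,x \right)} = R \frac{1}{9} = \frac{R}{9}$)
$t = - \frac{1}{182}$ ($t = \frac{1}{-182} = - \frac{1}{182} \approx -0.0054945$)
$\left(t + v{\left(V,I{\left(1 \right)} \right)}\right)^{2} = \left(- \frac{1}{182} + \frac{1}{9} \cdot 6\right)^{2} = \left(- \frac{1}{182} + \frac{2}{3}\right)^{2} = \left(\frac{361}{546}\right)^{2} = \frac{130321}{298116}$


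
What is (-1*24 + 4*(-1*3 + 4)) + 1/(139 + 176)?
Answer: -6299/315 ≈ -19.997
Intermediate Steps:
(-1*24 + 4*(-1*3 + 4)) + 1/(139 + 176) = (-24 + 4*(-3 + 4)) + 1/315 = (-24 + 4*1) + 1/315 = (-24 + 4) + 1/315 = -20 + 1/315 = -6299/315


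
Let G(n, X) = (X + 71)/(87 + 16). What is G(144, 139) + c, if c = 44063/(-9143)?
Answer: -2618459/941729 ≈ -2.7805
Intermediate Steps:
G(n, X) = 71/103 + X/103 (G(n, X) = (71 + X)/103 = (71 + X)*(1/103) = 71/103 + X/103)
c = -44063/9143 (c = 44063*(-1/9143) = -44063/9143 ≈ -4.8193)
G(144, 139) + c = (71/103 + (1/103)*139) - 44063/9143 = (71/103 + 139/103) - 44063/9143 = 210/103 - 44063/9143 = -2618459/941729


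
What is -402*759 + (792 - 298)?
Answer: -304624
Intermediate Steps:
-402*759 + (792 - 298) = -305118 + 494 = -304624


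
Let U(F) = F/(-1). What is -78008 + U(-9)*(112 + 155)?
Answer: -75605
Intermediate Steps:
U(F) = -F (U(F) = F*(-1) = -F)
-78008 + U(-9)*(112 + 155) = -78008 + (-1*(-9))*(112 + 155) = -78008 + 9*267 = -78008 + 2403 = -75605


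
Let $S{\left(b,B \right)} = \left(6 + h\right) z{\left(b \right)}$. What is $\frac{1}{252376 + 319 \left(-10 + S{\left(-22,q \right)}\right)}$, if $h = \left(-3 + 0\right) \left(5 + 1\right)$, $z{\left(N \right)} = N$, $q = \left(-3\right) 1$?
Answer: $\frac{1}{333402} \approx 2.9994 \cdot 10^{-6}$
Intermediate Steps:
$q = -3$
$h = -18$ ($h = \left(-3\right) 6 = -18$)
$S{\left(b,B \right)} = - 12 b$ ($S{\left(b,B \right)} = \left(6 - 18\right) b = - 12 b$)
$\frac{1}{252376 + 319 \left(-10 + S{\left(-22,q \right)}\right)} = \frac{1}{252376 + 319 \left(-10 - -264\right)} = \frac{1}{252376 + 319 \left(-10 + 264\right)} = \frac{1}{252376 + 319 \cdot 254} = \frac{1}{252376 + 81026} = \frac{1}{333402}$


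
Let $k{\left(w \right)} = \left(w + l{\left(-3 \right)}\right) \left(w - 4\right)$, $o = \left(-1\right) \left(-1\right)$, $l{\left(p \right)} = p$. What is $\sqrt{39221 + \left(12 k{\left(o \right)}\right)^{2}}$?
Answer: $\sqrt{44405} \approx 210.72$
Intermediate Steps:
$o = 1$
$k{\left(w \right)} = \left(-4 + w\right) \left(-3 + w\right)$ ($k{\left(w \right)} = \left(w - 3\right) \left(w - 4\right) = \left(-3 + w\right) \left(-4 + w\right) = \left(-4 + w\right) \left(-3 + w\right)$)
$\sqrt{39221 + \left(12 k{\left(o \right)}\right)^{2}} = \sqrt{39221 + \left(12 \left(12 + 1^{2} - 7\right)\right)^{2}} = \sqrt{39221 + \left(12 \left(12 + 1 - 7\right)\right)^{2}} = \sqrt{39221 + \left(12 \cdot 6\right)^{2}} = \sqrt{39221 + 72^{2}} = \sqrt{39221 + 5184} = \sqrt{44405}$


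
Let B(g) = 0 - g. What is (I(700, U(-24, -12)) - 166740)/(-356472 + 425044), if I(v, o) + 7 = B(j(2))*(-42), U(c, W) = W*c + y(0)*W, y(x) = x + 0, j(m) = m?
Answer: -23809/9796 ≈ -2.4305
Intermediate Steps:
y(x) = x
B(g) = -g
U(c, W) = W*c (U(c, W) = W*c + 0*W = W*c + 0 = W*c)
I(v, o) = 77 (I(v, o) = -7 - 1*2*(-42) = -7 - 2*(-42) = -7 + 84 = 77)
(I(700, U(-24, -12)) - 166740)/(-356472 + 425044) = (77 - 166740)/(-356472 + 425044) = -166663/68572 = -166663*1/68572 = -23809/9796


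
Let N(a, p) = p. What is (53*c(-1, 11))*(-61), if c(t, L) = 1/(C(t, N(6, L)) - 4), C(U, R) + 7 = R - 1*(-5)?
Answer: -3233/5 ≈ -646.60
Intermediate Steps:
C(U, R) = -2 + R (C(U, R) = -7 + (R - 1*(-5)) = -7 + (R + 5) = -7 + (5 + R) = -2 + R)
c(t, L) = 1/(-6 + L) (c(t, L) = 1/((-2 + L) - 4) = 1/(-6 + L))
(53*c(-1, 11))*(-61) = (53/(-6 + 11))*(-61) = (53/5)*(-61) = -3233/5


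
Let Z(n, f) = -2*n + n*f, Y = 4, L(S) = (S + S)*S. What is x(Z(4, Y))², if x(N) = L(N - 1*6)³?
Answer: 262144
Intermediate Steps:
L(S) = 2*S² (L(S) = (2*S)*S = 2*S²)
Z(n, f) = -2*n + f*n
x(N) = 8*(-6 + N)⁶ (x(N) = (2*(N - 1*6)²)³ = (2*(N - 6)²)³ = (2*(-6 + N)²)³ = 8*(-6 + N)⁶)
x(Z(4, Y))² = (8*(-6 + 4*(-2 + 4))⁶)² = (8*(-6 + 4*2)⁶)² = (8*(-6 + 8)⁶)² = (8*2⁶)² = (8*64)² = 512² = 262144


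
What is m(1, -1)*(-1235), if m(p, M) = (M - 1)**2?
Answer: -4940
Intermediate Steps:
m(p, M) = (-1 + M)**2
m(1, -1)*(-1235) = (-1 - 1)**2*(-1235) = (-2)**2*(-1235) = 4*(-1235) = -4940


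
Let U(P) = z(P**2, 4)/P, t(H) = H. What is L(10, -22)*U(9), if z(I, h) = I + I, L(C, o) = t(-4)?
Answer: -72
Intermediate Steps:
L(C, o) = -4
z(I, h) = 2*I
U(P) = 2*P (U(P) = (2*P**2)/P = 2*P)
L(10, -22)*U(9) = -8*9 = -4*18 = -72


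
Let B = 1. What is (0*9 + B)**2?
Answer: 1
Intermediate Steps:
(0*9 + B)**2 = (0*9 + 1)**2 = (0 + 1)**2 = 1**2 = 1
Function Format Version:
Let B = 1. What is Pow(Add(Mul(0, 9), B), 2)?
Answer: 1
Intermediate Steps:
Pow(Add(Mul(0, 9), B), 2) = Pow(Add(Mul(0, 9), 1), 2) = Pow(Add(0, 1), 2) = Pow(1, 2) = 1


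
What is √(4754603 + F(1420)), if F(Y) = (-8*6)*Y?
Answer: √4686443 ≈ 2164.8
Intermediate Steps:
F(Y) = -48*Y
√(4754603 + F(1420)) = √(4754603 - 48*1420) = √(4754603 - 68160) = √4686443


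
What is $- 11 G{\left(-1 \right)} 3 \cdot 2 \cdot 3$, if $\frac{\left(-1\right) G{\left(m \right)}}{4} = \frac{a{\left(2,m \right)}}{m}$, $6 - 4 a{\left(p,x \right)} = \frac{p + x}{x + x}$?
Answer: $-1287$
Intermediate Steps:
$a{\left(p,x \right)} = \frac{3}{2} - \frac{p + x}{8 x}$ ($a{\left(p,x \right)} = \frac{3}{2} - \frac{\left(p + x\right) \frac{1}{x + x}}{4} = \frac{3}{2} - \frac{\left(p + x\right) \frac{1}{2 x}}{4} = \frac{3}{2} - \frac{\frac{1}{2} \frac{1}{x} \left(p + x\right)}{4} = \frac{3}{2} - \frac{p + x}{8 x}$)
$G{\left(m \right)} = - \frac{-2 + 11 m}{2 m^{2}}$ ($G{\left(m \right)} = - 4 \frac{\frac{1}{8} \frac{1}{m} \left(\left(-1\right) 2 + 11 m\right)}{m} = - 4 \frac{\frac{1}{8} \frac{1}{m} \left(-2 + 11 m\right)}{m} = - 4 \frac{-2 + 11 m}{8 m^{2}} = - \frac{-2 + 11 m}{2 m^{2}}$)
$- 11 G{\left(-1 \right)} 3 \cdot 2 \cdot 3 = - 11 \frac{2 - -11}{2 \cdot 1} \cdot 3 \cdot 2 \cdot 3 = - 11 \cdot \frac{1}{2} \cdot 1 \left(2 + 11\right) 6 \cdot 3 = - 11 \cdot \frac{1}{2} \cdot 1 \cdot 13 \cdot 18 = \left(-11\right) \frac{13}{2} \cdot 18 = \left(- \frac{143}{2}\right) 18 = -1287$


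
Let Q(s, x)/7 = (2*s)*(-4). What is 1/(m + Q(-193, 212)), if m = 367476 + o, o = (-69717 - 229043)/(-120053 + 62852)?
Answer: 57201/21638521844 ≈ 2.6435e-6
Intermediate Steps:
o = 298760/57201 (o = -298760/(-57201) = -298760*(-1/57201) = 298760/57201 ≈ 5.2230)
m = 21020293436/57201 (m = 367476 + 298760/57201 = 21020293436/57201 ≈ 3.6748e+5)
Q(s, x) = -56*s (Q(s, x) = 7*((2*s)*(-4)) = 7*(-8*s) = -56*s)
1/(m + Q(-193, 212)) = 1/(21020293436/57201 - 56*(-193)) = 1/(21020293436/57201 + 10808) = 1/(21638521844/57201) = 57201/21638521844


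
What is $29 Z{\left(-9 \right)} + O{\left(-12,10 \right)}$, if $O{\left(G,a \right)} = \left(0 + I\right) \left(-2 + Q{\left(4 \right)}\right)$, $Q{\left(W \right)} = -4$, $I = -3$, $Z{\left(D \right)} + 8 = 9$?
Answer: $47$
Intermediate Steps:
$Z{\left(D \right)} = 1$ ($Z{\left(D \right)} = -8 + 9 = 1$)
$O{\left(G,a \right)} = 18$ ($O{\left(G,a \right)} = \left(0 - 3\right) \left(-2 - 4\right) = \left(-3\right) \left(-6\right) = 18$)
$29 Z{\left(-9 \right)} + O{\left(-12,10 \right)} = 29 \cdot 1 + 18 = 29 + 18 = 47$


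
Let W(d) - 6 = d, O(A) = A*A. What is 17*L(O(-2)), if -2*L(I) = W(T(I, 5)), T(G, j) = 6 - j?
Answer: -119/2 ≈ -59.500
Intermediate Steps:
O(A) = A²
W(d) = 6 + d
L(I) = -7/2 (L(I) = -(6 + (6 - 1*5))/2 = -(6 + (6 - 5))/2 = -(6 + 1)/2 = -½*7 = -7/2)
17*L(O(-2)) = 17*(-7/2) = -119/2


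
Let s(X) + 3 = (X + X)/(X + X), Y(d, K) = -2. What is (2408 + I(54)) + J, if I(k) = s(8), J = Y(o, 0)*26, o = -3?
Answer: 2354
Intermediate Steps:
J = -52 (J = -2*26 = -52)
s(X) = -2 (s(X) = -3 + (X + X)/(X + X) = -3 + (2*X)/((2*X)) = -3 + (2*X)*(1/(2*X)) = -3 + 1 = -2)
I(k) = -2
(2408 + I(54)) + J = (2408 - 2) - 52 = 2406 - 52 = 2354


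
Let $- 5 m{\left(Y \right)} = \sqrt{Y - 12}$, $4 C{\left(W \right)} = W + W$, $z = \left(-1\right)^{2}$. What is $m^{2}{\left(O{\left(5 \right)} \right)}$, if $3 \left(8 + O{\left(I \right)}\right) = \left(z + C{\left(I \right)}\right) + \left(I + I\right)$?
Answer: $- \frac{31}{50} \approx -0.62$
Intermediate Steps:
$z = 1$
$C{\left(W \right)} = \frac{W}{2}$ ($C{\left(W \right)} = \frac{W + W}{4} = \frac{2 W}{4} = \frac{W}{2}$)
$O{\left(I \right)} = - \frac{23}{3} + \frac{5 I}{6}$ ($O{\left(I \right)} = -8 + \frac{\left(1 + \frac{I}{2}\right) + \left(I + I\right)}{3} = -8 + \frac{\left(1 + \frac{I}{2}\right) + 2 I}{3} = -8 + \frac{1 + \frac{5 I}{2}}{3} = -8 + \left(\frac{1}{3} + \frac{5 I}{6}\right) = - \frac{23}{3} + \frac{5 I}{6}$)
$m{\left(Y \right)} = - \frac{\sqrt{-12 + Y}}{5}$ ($m{\left(Y \right)} = - \frac{\sqrt{Y - 12}}{5} = - \frac{\sqrt{-12 + Y}}{5}$)
$m^{2}{\left(O{\left(5 \right)} \right)} = \left(- \frac{\sqrt{-12 + \left(- \frac{23}{3} + \frac{5}{6} \cdot 5\right)}}{5}\right)^{2} = \left(- \frac{\sqrt{-12 + \left(- \frac{23}{3} + \frac{25}{6}\right)}}{5}\right)^{2} = \left(- \frac{\sqrt{-12 - \frac{7}{2}}}{5}\right)^{2} = \left(- \frac{\sqrt{- \frac{31}{2}}}{5}\right)^{2} = \left(- \frac{\frac{1}{2} i \sqrt{62}}{5}\right)^{2} = \left(- \frac{i \sqrt{62}}{10}\right)^{2} = - \frac{31}{50}$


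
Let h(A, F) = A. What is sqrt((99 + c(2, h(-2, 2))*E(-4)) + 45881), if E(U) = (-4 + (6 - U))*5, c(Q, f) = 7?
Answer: sqrt(46190) ≈ 214.92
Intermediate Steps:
E(U) = 10 - 5*U (E(U) = (2 - U)*5 = 10 - 5*U)
sqrt((99 + c(2, h(-2, 2))*E(-4)) + 45881) = sqrt((99 + 7*(10 - 5*(-4))) + 45881) = sqrt((99 + 7*(10 + 20)) + 45881) = sqrt((99 + 7*30) + 45881) = sqrt((99 + 210) + 45881) = sqrt(309 + 45881) = sqrt(46190)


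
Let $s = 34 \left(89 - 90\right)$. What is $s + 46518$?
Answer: $46484$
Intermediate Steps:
$s = -34$ ($s = 34 \left(-1\right) = -34$)
$s + 46518 = -34 + 46518 = 46484$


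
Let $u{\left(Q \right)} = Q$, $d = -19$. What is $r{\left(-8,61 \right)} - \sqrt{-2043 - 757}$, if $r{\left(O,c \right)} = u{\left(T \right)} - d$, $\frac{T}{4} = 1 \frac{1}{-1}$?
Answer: $15 - 20 i \sqrt{7} \approx 15.0 - 52.915 i$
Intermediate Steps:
$T = -4$ ($T = 4 \cdot 1 \frac{1}{-1} = 4 \cdot 1 \left(-1\right) = 4 \left(-1\right) = -4$)
$r{\left(O,c \right)} = 15$ ($r{\left(O,c \right)} = -4 - -19 = -4 + 19 = 15$)
$r{\left(-8,61 \right)} - \sqrt{-2043 - 757} = 15 - \sqrt{-2043 - 757} = 15 - \sqrt{-2800} = 15 - 20 i \sqrt{7}$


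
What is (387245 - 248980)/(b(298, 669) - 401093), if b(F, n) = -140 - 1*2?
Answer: -27653/80247 ≈ -0.34460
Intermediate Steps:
b(F, n) = -142 (b(F, n) = -140 - 2 = -142)
(387245 - 248980)/(b(298, 669) - 401093) = (387245 - 248980)/(-142 - 401093) = 138265/(-401235) = 138265*(-1/401235) = -27653/80247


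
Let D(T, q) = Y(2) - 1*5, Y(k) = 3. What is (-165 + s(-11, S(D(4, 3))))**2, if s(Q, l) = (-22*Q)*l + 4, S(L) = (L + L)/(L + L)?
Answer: 6561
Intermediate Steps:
D(T, q) = -2 (D(T, q) = 3 - 1*5 = 3 - 5 = -2)
S(L) = 1 (S(L) = (2*L)/((2*L)) = (2*L)*(1/(2*L)) = 1)
s(Q, l) = 4 - 22*Q*l (s(Q, l) = -22*Q*l + 4 = 4 - 22*Q*l)
(-165 + s(-11, S(D(4, 3))))**2 = (-165 + (4 - 22*(-11)*1))**2 = (-165 + (4 + 242))**2 = (-165 + 246)**2 = 81**2 = 6561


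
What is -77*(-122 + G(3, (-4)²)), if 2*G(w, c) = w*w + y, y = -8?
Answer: 18711/2 ≈ 9355.5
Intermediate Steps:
G(w, c) = -4 + w²/2 (G(w, c) = (w*w - 8)/2 = (w² - 8)/2 = (-8 + w²)/2 = -4 + w²/2)
-77*(-122 + G(3, (-4)²)) = -77*(-122 + (-4 + (½)*3²)) = -77*(-122 + (-4 + (½)*9)) = -77*(-122 + (-4 + 9/2)) = -77*(-122 + ½) = -77*(-243/2) = 18711/2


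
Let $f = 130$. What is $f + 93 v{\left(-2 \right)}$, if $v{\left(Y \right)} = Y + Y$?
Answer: $-242$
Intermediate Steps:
$v{\left(Y \right)} = 2 Y$
$f + 93 v{\left(-2 \right)} = 130 + 93 \cdot 2 \left(-2\right) = 130 + 93 \left(-4\right) = 130 - 372 = -242$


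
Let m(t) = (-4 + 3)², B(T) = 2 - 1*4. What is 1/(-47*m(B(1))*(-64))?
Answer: 1/3008 ≈ 0.00033245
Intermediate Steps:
B(T) = -2 (B(T) = 2 - 4 = -2)
m(t) = 1 (m(t) = (-1)² = 1)
1/(-47*m(B(1))*(-64)) = 1/(-47*1*(-64)) = 1/(-47*(-64)) = 1/3008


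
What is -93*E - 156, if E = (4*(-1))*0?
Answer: -156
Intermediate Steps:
E = 0 (E = -4*0 = 0)
-93*E - 156 = -93*0 - 156 = 0 - 156 = -156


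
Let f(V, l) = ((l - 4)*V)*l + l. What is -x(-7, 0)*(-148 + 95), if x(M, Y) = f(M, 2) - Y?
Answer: 1590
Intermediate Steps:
f(V, l) = l + V*l*(-4 + l) (f(V, l) = ((-4 + l)*V)*l + l = (V*(-4 + l))*l + l = V*l*(-4 + l) + l = l + V*l*(-4 + l))
x(M, Y) = 2 - Y - 4*M (x(M, Y) = 2*(1 - 4*M + M*2) - Y = 2*(1 - 4*M + 2*M) - Y = 2*(1 - 2*M) - Y = (2 - 4*M) - Y = 2 - Y - 4*M)
-x(-7, 0)*(-148 + 95) = -(2 - 1*0 - 4*(-7))*(-148 + 95) = -(2 + 0 + 28)*(-53) = -30*(-53) = -1*(-1590) = 1590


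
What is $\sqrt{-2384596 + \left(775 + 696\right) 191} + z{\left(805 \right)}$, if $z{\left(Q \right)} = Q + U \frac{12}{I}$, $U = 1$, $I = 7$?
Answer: $\frac{5647}{7} + i \sqrt{2103635} \approx 806.71 + 1450.4 i$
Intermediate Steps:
$z{\left(Q \right)} = \frac{12}{7} + Q$ ($z{\left(Q \right)} = Q + 1 \cdot \frac{12}{7} = Q + \frac{12}{7} = \frac{12}{7} + Q$)
$\sqrt{-2384596 + \left(775 + 696\right) 191} + z{\left(805 \right)} = \sqrt{-2384596 + \left(775 + 696\right) 191} + \left(\frac{12}{7} + 805\right) = \sqrt{-2384596 + 1471 \cdot 191} + \frac{5647}{7} = \sqrt{-2384596 + 280961} + \frac{5647}{7} = \sqrt{-2103635} + \frac{5647}{7} = i \sqrt{2103635} + \frac{5647}{7} = \frac{5647}{7} + i \sqrt{2103635}$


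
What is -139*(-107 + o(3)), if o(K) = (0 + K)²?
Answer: 13622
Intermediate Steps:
o(K) = K²
-139*(-107 + o(3)) = -139*(-107 + 3²) = -139*(-107 + 9) = -139*(-98) = 13622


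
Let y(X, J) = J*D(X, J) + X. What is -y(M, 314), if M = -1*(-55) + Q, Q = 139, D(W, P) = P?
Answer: -98790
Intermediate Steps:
M = 194 (M = -1*(-55) + 139 = 55 + 139 = 194)
y(X, J) = X + J² (y(X, J) = J*J + X = J² + X = X + J²)
-y(M, 314) = -(194 + 314²) = -(194 + 98596) = -1*98790 = -98790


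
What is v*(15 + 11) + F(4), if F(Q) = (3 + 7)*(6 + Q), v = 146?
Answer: 3896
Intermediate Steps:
F(Q) = 60 + 10*Q (F(Q) = 10*(6 + Q) = 60 + 10*Q)
v*(15 + 11) + F(4) = 146*(15 + 11) + (60 + 10*4) = 146*26 + (60 + 40) = 3796 + 100 = 3896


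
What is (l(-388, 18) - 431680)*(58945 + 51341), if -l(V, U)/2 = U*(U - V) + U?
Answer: -49224170952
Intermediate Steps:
l(V, U) = -2*U - 2*U*(U - V) (l(V, U) = -2*(U*(U - V) + U) = -2*(U + U*(U - V)) = -2*U - 2*U*(U - V))
(l(-388, 18) - 431680)*(58945 + 51341) = (2*18*(-1 - 388 - 1*18) - 431680)*(58945 + 51341) = (2*18*(-1 - 388 - 18) - 431680)*110286 = (2*18*(-407) - 431680)*110286 = (-14652 - 431680)*110286 = -446332*110286 = -49224170952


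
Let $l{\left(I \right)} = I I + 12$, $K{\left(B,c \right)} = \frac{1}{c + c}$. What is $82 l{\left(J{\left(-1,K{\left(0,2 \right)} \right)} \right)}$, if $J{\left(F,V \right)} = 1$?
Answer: $1066$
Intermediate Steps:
$K{\left(B,c \right)} = \frac{1}{2 c}$
$l{\left(I \right)} = 12 + I^{2}$ ($l{\left(I \right)} = I^{2} + 12 = 12 + I^{2}$)
$82 l{\left(J{\left(-1,K{\left(0,2 \right)} \right)} \right)} = 82 \left(12 + 1^{2}\right) = 82 \left(12 + 1\right) = 82 \cdot 13 = 1066$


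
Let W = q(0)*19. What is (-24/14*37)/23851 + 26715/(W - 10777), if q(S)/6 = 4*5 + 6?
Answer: -343363479/100341157 ≈ -3.4220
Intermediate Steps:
q(S) = 156 (q(S) = 6*(4*5 + 6) = 6*(20 + 6) = 6*26 = 156)
W = 2964 (W = 156*19 = 2964)
(-24/14*37)/23851 + 26715/(W - 10777) = (-24/14*37)/23851 + 26715/(2964 - 10777) = (-24*1/14*37)*(1/23851) + 26715/(-7813) = -12/7*37*(1/23851) + 26715*(-1/7813) = -444/7*1/23851 - 2055/601 = -444/166957 - 2055/601 = -343363479/100341157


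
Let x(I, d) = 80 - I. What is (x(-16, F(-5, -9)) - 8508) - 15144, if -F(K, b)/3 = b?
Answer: -23556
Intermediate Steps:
F(K, b) = -3*b
(x(-16, F(-5, -9)) - 8508) - 15144 = ((80 - 1*(-16)) - 8508) - 15144 = ((80 + 16) - 8508) - 15144 = (96 - 8508) - 15144 = -8412 - 15144 = -23556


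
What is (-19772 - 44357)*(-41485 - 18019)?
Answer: 3815932016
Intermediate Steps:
(-19772 - 44357)*(-41485 - 18019) = -64129*(-59504) = 3815932016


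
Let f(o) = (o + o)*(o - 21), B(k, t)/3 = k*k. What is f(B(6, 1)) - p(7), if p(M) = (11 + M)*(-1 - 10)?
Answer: 18990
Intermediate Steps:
p(M) = -121 - 11*M (p(M) = (11 + M)*(-11) = -121 - 11*M)
B(k, t) = 3*k**2 (B(k, t) = 3*(k*k) = 3*k**2)
f(o) = 2*o*(-21 + o) (f(o) = (2*o)*(-21 + o) = 2*o*(-21 + o))
f(B(6, 1)) - p(7) = 2*(3*6**2)*(-21 + 3*6**2) - (-121 - 11*7) = 2*(3*36)*(-21 + 3*36) - (-121 - 77) = 2*108*(-21 + 108) - 1*(-198) = 2*108*87 + 198 = 18792 + 198 = 18990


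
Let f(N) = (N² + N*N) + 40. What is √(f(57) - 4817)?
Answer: √1721 ≈ 41.485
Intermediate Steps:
f(N) = 40 + 2*N² (f(N) = (N² + N²) + 40 = 2*N² + 40 = 40 + 2*N²)
√(f(57) - 4817) = √((40 + 2*57²) - 4817) = √((40 + 2*3249) - 4817) = √((40 + 6498) - 4817) = √(6538 - 4817) = √1721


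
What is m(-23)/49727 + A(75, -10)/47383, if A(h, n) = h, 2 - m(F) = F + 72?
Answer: 1502524/2356214441 ≈ 0.00063769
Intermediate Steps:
m(F) = -70 - F (m(F) = 2 - (F + 72) = 2 - (72 + F) = 2 + (-72 - F) = -70 - F)
m(-23)/49727 + A(75, -10)/47383 = (-70 - 1*(-23))/49727 + 75/47383 = (-70 + 23)*(1/49727) + 75*(1/47383) = -47*1/49727 + 75/47383 = -47/49727 + 75/47383 = 1502524/2356214441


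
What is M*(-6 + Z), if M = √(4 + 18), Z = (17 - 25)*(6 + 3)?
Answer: -78*√22 ≈ -365.85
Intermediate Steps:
Z = -72 (Z = -8*9 = -72)
M = √22 ≈ 4.6904
M*(-6 + Z) = √22*(-6 - 72) = √22*(-78) = -78*√22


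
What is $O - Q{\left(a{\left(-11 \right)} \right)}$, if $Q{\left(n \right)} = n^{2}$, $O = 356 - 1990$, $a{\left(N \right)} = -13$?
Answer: $-1803$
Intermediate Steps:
$O = -1634$
$O - Q{\left(a{\left(-11 \right)} \right)} = -1634 - \left(-13\right)^{2} = -1634 - 169 = -1803$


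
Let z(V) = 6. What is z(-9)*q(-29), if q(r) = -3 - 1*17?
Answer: -120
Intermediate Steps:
q(r) = -20 (q(r) = -3 - 17 = -20)
z(-9)*q(-29) = 6*(-20) = -120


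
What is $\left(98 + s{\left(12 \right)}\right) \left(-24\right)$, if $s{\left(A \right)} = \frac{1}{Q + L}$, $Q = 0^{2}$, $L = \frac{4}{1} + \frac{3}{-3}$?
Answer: $-2360$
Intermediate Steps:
$L = 3$ ($L = 4 \cdot 1 + 3 \left(- \frac{1}{3}\right) = 4 - 1 = 3$)
$Q = 0$
$s{\left(A \right)} = \frac{1}{3}$ ($s{\left(A \right)} = \frac{1}{0 + 3} = \frac{1}{3}$)
$\left(98 + s{\left(12 \right)}\right) \left(-24\right) = \left(98 + \frac{1}{3}\right) \left(-24\right) = \frac{295}{3} \left(-24\right) = -2360$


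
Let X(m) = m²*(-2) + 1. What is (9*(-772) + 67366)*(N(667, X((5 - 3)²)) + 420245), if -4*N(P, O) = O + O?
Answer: 25391298889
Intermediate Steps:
X(m) = 1 - 2*m² (X(m) = -2*m² + 1 = 1 - 2*m²)
N(P, O) = -O/2 (N(P, O) = -(O + O)/4 = -O/2)
(9*(-772) + 67366)*(N(667, X((5 - 3)²)) + 420245) = (9*(-772) + 67366)*(-(1 - 2*(5 - 3)⁴)/2 + 420245) = (-6948 + 67366)*(-(1 - 2*(2²)²)/2 + 420245) = 60418*(-(1 - 2*4²)/2 + 420245) = 60418*(-(1 - 2*16)/2 + 420245) = 60418*(-(1 - 32)/2 + 420245) = 60418*(-½*(-31) + 420245) = 60418*(31/2 + 420245) = 60418*(840521/2) = 25391298889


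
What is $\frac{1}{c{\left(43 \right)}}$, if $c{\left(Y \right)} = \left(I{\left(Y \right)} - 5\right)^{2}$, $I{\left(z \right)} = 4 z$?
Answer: $\frac{1}{27889} \approx 3.5856 \cdot 10^{-5}$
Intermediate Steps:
$c{\left(Y \right)} = \left(-5 + 4 Y\right)^{2}$ ($c{\left(Y \right)} = \left(4 Y - 5\right)^{2} = \left(-5 + 4 Y\right)^{2}$)
$\frac{1}{c{\left(43 \right)}} = \frac{1}{\left(-5 + 4 \cdot 43\right)^{2}} = \frac{1}{\left(-5 + 172\right)^{2}} = \frac{1}{167^{2}} = \frac{1}{27889}$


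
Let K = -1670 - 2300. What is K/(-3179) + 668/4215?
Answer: 18857122/13399485 ≈ 1.4073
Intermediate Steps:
K = -3970
K/(-3179) + 668/4215 = -3970/(-3179) + 668/4215 = -3970*(-1/3179) + 668*(1/4215) = 3970/3179 + 668/4215 = 18857122/13399485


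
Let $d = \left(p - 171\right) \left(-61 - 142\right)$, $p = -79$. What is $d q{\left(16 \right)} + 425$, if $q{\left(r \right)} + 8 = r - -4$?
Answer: $609425$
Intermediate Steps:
$q{\left(r \right)} = -4 + r$ ($q{\left(r \right)} = -8 + \left(r - -4\right) = -8 + \left(r + 4\right) = -8 + \left(4 + r\right) = -4 + r$)
$d = 50750$ ($d = \left(-79 - 171\right) \left(-61 - 142\right) = \left(-250\right) \left(-203\right) = 50750$)
$d q{\left(16 \right)} + 425 = 50750 \left(-4 + 16\right) + 425 = 50750 \cdot 12 + 425 = 609000 + 425 = 609425$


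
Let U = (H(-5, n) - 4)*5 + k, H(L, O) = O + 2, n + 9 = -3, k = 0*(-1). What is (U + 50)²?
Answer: 400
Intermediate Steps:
k = 0
n = -12 (n = -9 - 3 = -12)
H(L, O) = 2 + O
U = -70 (U = ((2 - 12) - 4)*5 + 0 = (-10 - 4)*5 + 0 = -14*5 + 0 = -70 + 0 = -70)
(U + 50)² = (-70 + 50)² = (-20)² = 400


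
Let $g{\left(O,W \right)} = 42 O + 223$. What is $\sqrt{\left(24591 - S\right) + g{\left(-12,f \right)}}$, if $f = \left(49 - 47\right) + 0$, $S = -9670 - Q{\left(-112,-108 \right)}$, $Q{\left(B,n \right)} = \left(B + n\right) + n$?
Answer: $2 \sqrt{8413} \approx 183.44$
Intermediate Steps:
$Q{\left(B,n \right)} = B + 2 n$
$S = -9342$ ($S = -9670 - \left(-112 + 2 \left(-108\right)\right) = -9670 - \left(-112 - 216\right) = -9670 - -328 = -9670 + 328 = -9342$)
$f = 2$ ($f = 2 + 0 = 2$)
$g{\left(O,W \right)} = 223 + 42 O$
$\sqrt{\left(24591 - S\right) + g{\left(-12,f \right)}} = \sqrt{\left(24591 - -9342\right) + \left(223 + 42 \left(-12\right)\right)} = \sqrt{\left(24591 + 9342\right) + \left(223 - 504\right)} = \sqrt{33933 - 281} = \sqrt{33652} = 2 \sqrt{8413}$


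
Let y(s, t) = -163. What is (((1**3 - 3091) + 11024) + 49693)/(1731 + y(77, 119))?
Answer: 57627/1568 ≈ 36.752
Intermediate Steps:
(((1**3 - 3091) + 11024) + 49693)/(1731 + y(77, 119)) = (((1**3 - 3091) + 11024) + 49693)/(1731 - 163) = (((1 - 3091) + 11024) + 49693)/1568 = ((-3090 + 11024) + 49693)*(1/1568) = (7934 + 49693)*(1/1568) = 57627*(1/1568) = 57627/1568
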